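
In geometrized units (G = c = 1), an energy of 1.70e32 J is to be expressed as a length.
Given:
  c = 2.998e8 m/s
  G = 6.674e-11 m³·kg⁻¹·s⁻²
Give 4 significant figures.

1.404e-12 m

Energy → length via G/c⁴.
1.70e32 J × (G/c⁴) = 1.404e-12 m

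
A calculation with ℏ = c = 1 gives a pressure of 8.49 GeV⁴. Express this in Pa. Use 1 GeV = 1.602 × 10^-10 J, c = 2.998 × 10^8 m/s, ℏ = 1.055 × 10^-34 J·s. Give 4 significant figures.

1.767 × 10^38 Pa

Pressure is [E]/[L]³ = [E]⁴/(ℏc)³.
1 GeV⁴ → 1/(ℏc)³ × (1 GeV in J)⁴ = 2.082 × 10^37 Pa.
Result: 8.49 × 2.082 × 10^37 = 1.767 × 10^38 Pa.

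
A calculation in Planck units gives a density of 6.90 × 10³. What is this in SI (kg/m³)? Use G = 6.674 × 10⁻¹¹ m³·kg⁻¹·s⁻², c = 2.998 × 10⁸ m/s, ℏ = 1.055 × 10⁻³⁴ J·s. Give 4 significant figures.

3.556 × 10¹⁰⁰ kg/m³

One Planck density: ρ_P = c⁵/(ℏG²) = 5.154 × 10⁹⁶ kg/m³.
6.90 × 10³ × 5.154 × 10⁹⁶ kg/m³ = 3.556 × 10¹⁰⁰ kg/m³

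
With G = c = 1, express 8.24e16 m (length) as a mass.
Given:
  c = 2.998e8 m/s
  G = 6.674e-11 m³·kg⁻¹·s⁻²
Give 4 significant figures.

Length → mass via c²/G.
8.24e16 m × (c²/G) = 1.110e44 kg

1.110e44 kg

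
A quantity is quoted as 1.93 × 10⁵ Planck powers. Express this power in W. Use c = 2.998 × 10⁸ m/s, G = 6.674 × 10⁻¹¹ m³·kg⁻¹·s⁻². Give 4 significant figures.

7.004 × 10⁵⁷ W

One Planck power: P_P = c⁵/G = 3.629 × 10⁵² W.
1.93 × 10⁵ × 3.629 × 10⁵² W = 7.004 × 10⁵⁷ W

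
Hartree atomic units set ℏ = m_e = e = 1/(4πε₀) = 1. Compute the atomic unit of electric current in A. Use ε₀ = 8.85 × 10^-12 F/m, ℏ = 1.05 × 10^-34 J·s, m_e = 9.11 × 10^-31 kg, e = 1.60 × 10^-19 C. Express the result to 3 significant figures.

6.67 × 10^-3 A

From ℏ = m_e = e = 1/(4πε₀) = 1 the current scale is I_au = e E_h/ℏ = m_e e⁵/((4πε₀)²ℏ³).
E_h = 4.38 × 10^-18 J
e·E_h/ℏ = 6.67 × 10^-3 A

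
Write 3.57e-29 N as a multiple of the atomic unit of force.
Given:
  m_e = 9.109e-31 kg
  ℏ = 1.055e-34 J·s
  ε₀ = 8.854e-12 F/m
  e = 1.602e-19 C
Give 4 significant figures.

atomic unit of force: F_au = E_h/a₀ = m_e²e⁶/((4πε₀)³ℏ⁴) = 8.220e-8 N.
3.57e-29 / 8.220e-8 = 4.343e-22

4.343e-22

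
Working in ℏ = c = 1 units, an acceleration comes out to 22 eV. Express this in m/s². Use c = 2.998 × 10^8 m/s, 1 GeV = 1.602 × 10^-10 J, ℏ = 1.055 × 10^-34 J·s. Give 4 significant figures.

1.002 × 10^25 m/s²

Acceleration is [L]/[T]² = c·[E]/ℏ.
1 GeV → c/ℏ × (1 GeV in J) = 4.552 × 10^32 m/s².
Convert the energy scale: 22 eV = 2.20 × 10^-8 GeV.
Result: 2.20 × 10^-8 × 4.552 × 10^32 = 1.002 × 10^25 m/s².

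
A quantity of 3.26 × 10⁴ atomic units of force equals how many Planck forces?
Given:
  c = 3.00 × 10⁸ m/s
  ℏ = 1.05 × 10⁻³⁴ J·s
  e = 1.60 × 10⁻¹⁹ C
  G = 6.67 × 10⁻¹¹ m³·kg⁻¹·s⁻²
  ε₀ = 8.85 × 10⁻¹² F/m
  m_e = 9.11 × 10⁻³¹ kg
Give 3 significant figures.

2.24 × 10⁻⁴⁷

atomic unit of force: F_au = E_h/a₀ = m_e²e⁶/((4πε₀)³ℏ⁴) = 8.33 × 10⁻⁸ N
Planck force: F_P = c⁴/G = 1.21 × 10⁴⁴ N
3.26 × 10⁴ × 8.33 × 10⁻⁸ / 1.21 × 10⁴⁴ = 2.24 × 10⁻⁴⁷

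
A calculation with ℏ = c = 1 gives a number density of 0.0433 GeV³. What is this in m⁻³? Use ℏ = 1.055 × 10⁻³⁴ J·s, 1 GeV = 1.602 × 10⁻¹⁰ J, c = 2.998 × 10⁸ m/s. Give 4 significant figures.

5.626 × 10⁴⁵ m⁻³

Number density is [L]⁻³ = [E]³/(ℏc)³.
1 GeV³ → 1/(ℏc)³ × (1 GeV in J)³ = 1.299 × 10⁴⁷ m⁻³.
Result: 0.0433 × 1.299 × 10⁴⁷ = 5.626 × 10⁴⁵ m⁻³.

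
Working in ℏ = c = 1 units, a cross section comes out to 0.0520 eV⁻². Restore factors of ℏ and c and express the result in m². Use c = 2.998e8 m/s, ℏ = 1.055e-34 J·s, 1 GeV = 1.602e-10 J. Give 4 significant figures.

Area is [L]² = [E]⁻²·(ℏc)²; restore (ℏc)².
1 GeV⁻² → (ℏc)² × (1 GeV in J)⁻² = 3.898e-32 m².
Convert the energy scale: 0.0520 eV⁻² = 5.20e16 GeV⁻².
Result: 5.20e16 × 3.898e-32 = 2.027e-15 m².

2.027e-15 m²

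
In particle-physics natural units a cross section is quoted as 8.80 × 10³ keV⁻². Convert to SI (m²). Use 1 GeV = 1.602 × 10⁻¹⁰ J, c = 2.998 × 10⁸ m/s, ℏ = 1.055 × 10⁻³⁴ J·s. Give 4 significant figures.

3.430 × 10⁻¹⁶ m²

Area is [L]² = [E]⁻²·(ℏc)²; restore (ℏc)².
1 GeV⁻² → (ℏc)² × (1 GeV in J)⁻² = 3.898 × 10⁻³² m².
Convert the energy scale: 8.80 × 10³ keV⁻² = 8.80 × 10¹⁵ GeV⁻².
Result: 8.80 × 10¹⁵ × 3.898 × 10⁻³² = 3.430 × 10⁻¹⁶ m².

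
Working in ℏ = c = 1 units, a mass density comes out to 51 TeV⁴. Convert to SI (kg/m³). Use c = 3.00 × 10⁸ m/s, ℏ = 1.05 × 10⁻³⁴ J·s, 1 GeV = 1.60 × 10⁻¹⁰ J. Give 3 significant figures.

1.19 × 10³⁴ kg/m³

Mass density is [E]/(c²[L]³) = [E]⁴/(ℏ³c⁵).
1 GeV⁴ → 1/(ℏ³c⁵) × (1 GeV in J)⁴ = 2.33 × 10²⁰ kg/m³.
Convert the energy scale: 51 TeV⁴ = 5.10 × 10¹³ GeV⁴.
Result: 5.10 × 10¹³ × 2.33 × 10²⁰ = 1.19 × 10³⁴ kg/m³.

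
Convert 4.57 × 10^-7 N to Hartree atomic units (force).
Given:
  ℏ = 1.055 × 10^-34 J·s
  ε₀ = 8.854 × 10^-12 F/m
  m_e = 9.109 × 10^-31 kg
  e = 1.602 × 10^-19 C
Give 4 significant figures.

5.560

atomic unit of force: F_au = E_h/a₀ = m_e²e⁶/((4πε₀)³ℏ⁴) = 8.220 × 10^-8 N.
4.57 × 10^-7 / 8.220 × 10^-8 = 5.560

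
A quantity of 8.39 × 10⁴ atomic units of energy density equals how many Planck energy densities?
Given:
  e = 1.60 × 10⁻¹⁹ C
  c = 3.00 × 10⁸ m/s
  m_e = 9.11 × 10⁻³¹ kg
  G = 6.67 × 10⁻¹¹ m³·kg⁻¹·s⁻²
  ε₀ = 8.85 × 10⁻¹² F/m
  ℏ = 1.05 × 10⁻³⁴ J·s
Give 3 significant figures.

5.40 × 10⁻⁹⁶

atomic unit of energy density: u_au = E_h/a₀³ = m_e⁴e¹⁰/((4πε₀)⁵ℏ⁸) = 3.01 × 10¹³ J/m³
Planck energy density: u_P = c⁷/(ℏG²) = 4.68 × 10¹¹³ J/m³
8.39 × 10⁴ × 3.01 × 10¹³ / 4.68 × 10¹¹³ = 5.40 × 10⁻⁹⁶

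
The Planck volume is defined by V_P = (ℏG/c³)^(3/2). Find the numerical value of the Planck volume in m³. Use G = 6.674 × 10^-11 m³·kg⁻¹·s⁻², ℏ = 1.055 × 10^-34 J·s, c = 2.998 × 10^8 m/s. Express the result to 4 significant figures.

4.224 × 10^-105 m³

V_P = (ℏG/c³)^(3/2)
  = √(1.784 × 10^-209)
  = 4.224 × 10^-105 m³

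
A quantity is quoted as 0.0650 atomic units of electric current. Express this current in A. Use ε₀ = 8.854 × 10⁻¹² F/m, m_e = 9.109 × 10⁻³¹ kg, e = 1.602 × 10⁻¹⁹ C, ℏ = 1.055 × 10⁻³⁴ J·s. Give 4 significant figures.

One atomic unit of electric current: I_au = e E_h/ℏ = m_e e⁵/((4πε₀)²ℏ³) = 6.612 × 10⁻³ A.
0.0650 × 6.612 × 10⁻³ A = 4.298 × 10⁻⁴ A

4.298 × 10⁻⁴ A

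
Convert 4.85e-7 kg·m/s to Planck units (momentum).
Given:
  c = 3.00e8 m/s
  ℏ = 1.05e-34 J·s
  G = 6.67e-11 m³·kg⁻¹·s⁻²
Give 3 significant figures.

7.44e-8

Planck momentum: p_P = √(ℏc³/G) = 6.52 kg·m/s.
4.85e-7 / 6.52 = 7.44e-8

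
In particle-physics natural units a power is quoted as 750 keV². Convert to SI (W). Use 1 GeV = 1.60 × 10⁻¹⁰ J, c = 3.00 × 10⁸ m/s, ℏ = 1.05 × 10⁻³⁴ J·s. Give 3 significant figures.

1.83 × 10⁵ W

Power is [E]/[T] = [E]²/ℏ.
1 GeV² → 1/ℏ × (1 GeV in J)² = 2.44 × 10¹⁴ W.
Convert the energy scale: 750 keV² = 7.50 × 10⁻¹⁰ GeV².
Result: 7.50 × 10⁻¹⁰ × 2.44 × 10¹⁴ = 1.83 × 10⁵ W.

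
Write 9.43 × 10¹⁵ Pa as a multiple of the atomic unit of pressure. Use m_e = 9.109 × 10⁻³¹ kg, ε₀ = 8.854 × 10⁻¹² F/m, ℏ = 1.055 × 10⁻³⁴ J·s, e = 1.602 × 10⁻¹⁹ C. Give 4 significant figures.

321.9

atomic unit of pressure: P_au = E_h/a₀³ = m_e⁴e¹⁰/((4πε₀)⁵ℏ⁸) = 2.929 × 10¹³ Pa.
9.43 × 10¹⁵ / 2.929 × 10¹³ = 321.9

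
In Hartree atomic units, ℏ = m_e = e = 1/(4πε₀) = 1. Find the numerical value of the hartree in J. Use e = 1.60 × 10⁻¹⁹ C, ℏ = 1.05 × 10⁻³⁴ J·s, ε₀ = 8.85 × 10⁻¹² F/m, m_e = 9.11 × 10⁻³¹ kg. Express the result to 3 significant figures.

The unique combination of the constants set to 1 with dimensions of energy is E_h = m_e e⁴/(4πε₀ℏ)².
  = 5.97 × 10⁻¹⁰⁶ / 1.36 × 10⁻⁸⁸
  = 4.38 × 10⁻¹⁸ J

4.38 × 10⁻¹⁸ J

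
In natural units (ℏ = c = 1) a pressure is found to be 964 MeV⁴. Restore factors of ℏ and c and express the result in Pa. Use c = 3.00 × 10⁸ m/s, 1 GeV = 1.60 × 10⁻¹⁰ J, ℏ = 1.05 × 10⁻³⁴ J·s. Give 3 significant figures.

Pressure is [E]/[L]³ = [E]⁴/(ℏc)³.
1 GeV⁴ → 1/(ℏc)³ × (1 GeV in J)⁴ = 2.10 × 10³⁷ Pa.
Convert the energy scale: 964 MeV⁴ = 9.64 × 10⁻¹⁰ GeV⁴.
Result: 9.64 × 10⁻¹⁰ × 2.10 × 10³⁷ = 2.02 × 10²⁸ Pa.

2.02 × 10²⁸ Pa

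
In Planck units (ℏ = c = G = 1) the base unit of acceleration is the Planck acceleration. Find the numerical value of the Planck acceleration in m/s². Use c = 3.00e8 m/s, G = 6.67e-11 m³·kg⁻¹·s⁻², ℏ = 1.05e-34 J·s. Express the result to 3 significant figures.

a_P = √(c⁷/(ℏG))
  = √(3.12e103)
  = 5.59e51 m/s²

5.59e51 m/s²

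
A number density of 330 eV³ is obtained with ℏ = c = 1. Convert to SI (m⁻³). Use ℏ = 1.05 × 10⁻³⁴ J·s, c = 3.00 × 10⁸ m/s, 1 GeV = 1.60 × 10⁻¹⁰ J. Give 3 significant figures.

Number density is [L]⁻³ = [E]³/(ℏc)³.
1 GeV³ → 1/(ℏc)³ × (1 GeV in J)³ = 1.31 × 10⁴⁷ m⁻³.
Convert the energy scale: 330 eV³ = 3.30 × 10⁻²⁵ GeV³.
Result: 3.30 × 10⁻²⁵ × 1.31 × 10⁴⁷ = 4.32 × 10²² m⁻³.

4.32 × 10²² m⁻³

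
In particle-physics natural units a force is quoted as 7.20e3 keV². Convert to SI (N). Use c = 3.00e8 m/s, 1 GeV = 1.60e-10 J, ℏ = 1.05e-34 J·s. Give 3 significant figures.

Force is [E]/[L] = [E]²/(ℏc); restore (ℏc)⁻¹.
1 GeV² → 1/(ℏc) × (1 GeV in J)² = 8.13e5 N.
Convert the energy scale: 7.20e3 keV² = 7.20e-9 GeV².
Result: 7.20e-9 × 8.13e5 = 5.85e-3 N.

5.85e-3 N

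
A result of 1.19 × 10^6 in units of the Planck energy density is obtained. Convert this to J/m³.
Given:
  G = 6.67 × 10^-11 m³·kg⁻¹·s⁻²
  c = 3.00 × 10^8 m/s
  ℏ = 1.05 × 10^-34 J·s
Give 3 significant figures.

5.57 × 10^119 J/m³

One Planck energy density: u_P = c⁷/(ℏG²) = 4.68 × 10^113 J/m³.
1.19 × 10^6 × 4.68 × 10^113 J/m³ = 5.57 × 10^119 J/m³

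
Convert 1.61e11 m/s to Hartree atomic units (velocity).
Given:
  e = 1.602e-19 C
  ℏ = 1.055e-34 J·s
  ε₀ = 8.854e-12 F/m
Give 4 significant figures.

7.364e4

atomic unit of velocity: v_au = e²/(4πε₀ℏ) = 2.186e6 m/s.
1.61e11 / 2.186e6 = 7.364e4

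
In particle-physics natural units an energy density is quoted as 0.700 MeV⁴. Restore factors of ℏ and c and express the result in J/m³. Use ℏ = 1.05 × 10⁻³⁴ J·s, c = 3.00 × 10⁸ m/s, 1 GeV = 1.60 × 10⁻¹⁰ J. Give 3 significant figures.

1.47 × 10²⁵ J/m³

[E]/[L]³ = [E]⁴/(ℏc)³; restore (ℏc)⁻³.
1 GeV⁴ → 1/(ℏc)³ × (1 GeV in J)⁴ = 2.10 × 10³⁷ J/m³.
Convert the energy scale: 0.700 MeV⁴ = 7.00 × 10⁻¹³ GeV⁴.
Result: 7.00 × 10⁻¹³ × 2.10 × 10³⁷ = 1.47 × 10²⁵ J/m³.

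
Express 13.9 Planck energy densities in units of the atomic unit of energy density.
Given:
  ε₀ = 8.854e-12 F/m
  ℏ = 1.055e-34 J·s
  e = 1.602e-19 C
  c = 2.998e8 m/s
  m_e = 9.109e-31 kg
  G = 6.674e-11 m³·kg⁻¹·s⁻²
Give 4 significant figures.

Planck energy density: u_P = c⁷/(ℏG²) = 4.632e113 J/m³
atomic unit of energy density: u_au = E_h/a₀³ = m_e⁴e¹⁰/((4πε₀)⁵ℏ⁸) = 2.929e13 J/m³
13.9 × 4.632e113 / 2.929e13 = 2.198e101

2.198e101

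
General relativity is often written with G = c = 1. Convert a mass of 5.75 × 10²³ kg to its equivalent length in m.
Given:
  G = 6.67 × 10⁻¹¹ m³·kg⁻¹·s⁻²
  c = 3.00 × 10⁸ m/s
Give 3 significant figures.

4.26 × 10⁻⁴ m

In G = c = 1 units mass has dimensions of length; the conversion factor is G/c².
5.75 × 10²³ kg × (G/c²) = 4.26 × 10⁻⁴ m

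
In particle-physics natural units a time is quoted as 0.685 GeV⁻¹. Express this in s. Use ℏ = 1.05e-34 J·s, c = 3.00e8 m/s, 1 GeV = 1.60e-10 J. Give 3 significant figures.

A time is [E]⁻¹ in ℏ=c=1; restore one factor of ℏ.
1 GeV⁻¹ → ℏ × (1 GeV in J)⁻¹ = 6.56e-25 s.
Result: 0.685 × 6.56e-25 = 4.50e-25 s.

4.50e-25 s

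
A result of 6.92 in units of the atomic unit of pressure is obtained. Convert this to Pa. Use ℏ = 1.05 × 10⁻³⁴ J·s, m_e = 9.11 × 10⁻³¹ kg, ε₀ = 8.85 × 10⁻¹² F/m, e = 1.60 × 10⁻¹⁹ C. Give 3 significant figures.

One atomic unit of pressure: P_au = E_h/a₀³ = m_e⁴e¹⁰/((4πε₀)⁵ℏ⁸) = 3.01 × 10¹³ Pa.
6.92 × 3.01 × 10¹³ Pa = 2.08 × 10¹⁴ Pa

2.08 × 10¹⁴ Pa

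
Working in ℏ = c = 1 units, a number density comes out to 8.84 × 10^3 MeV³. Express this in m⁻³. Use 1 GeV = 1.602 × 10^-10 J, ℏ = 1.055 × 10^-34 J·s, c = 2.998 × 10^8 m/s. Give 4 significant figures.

Number density is [L]⁻³ = [E]³/(ℏc)³.
1 GeV³ → 1/(ℏc)³ × (1 GeV in J)³ = 1.299 × 10^47 m⁻³.
Convert the energy scale: 8.84 × 10^3 MeV³ = 8.84 × 10^-6 GeV³.
Result: 8.84 × 10^-6 × 1.299 × 10^47 = 1.149 × 10^42 m⁻³.

1.149 × 10^42 m⁻³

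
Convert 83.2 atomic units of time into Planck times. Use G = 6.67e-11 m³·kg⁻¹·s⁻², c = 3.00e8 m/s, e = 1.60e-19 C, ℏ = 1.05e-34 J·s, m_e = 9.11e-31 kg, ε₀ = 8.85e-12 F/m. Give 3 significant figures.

atomic unit of time: τ_au = (4πε₀)²ℏ³/(m_e e⁴) = 2.40e-17 s
Planck time: t_P = √(ℏG/c⁵) = 5.37e-44 s
83.2 × 2.40e-17 / 5.37e-44 = 3.72e28

3.72e28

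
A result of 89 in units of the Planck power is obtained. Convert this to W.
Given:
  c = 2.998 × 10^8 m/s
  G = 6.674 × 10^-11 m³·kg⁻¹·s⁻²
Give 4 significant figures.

3.230 × 10^54 W

One Planck power: P_P = c⁵/G = 3.629 × 10^52 W.
89 × 3.629 × 10^52 W = 3.230 × 10^54 W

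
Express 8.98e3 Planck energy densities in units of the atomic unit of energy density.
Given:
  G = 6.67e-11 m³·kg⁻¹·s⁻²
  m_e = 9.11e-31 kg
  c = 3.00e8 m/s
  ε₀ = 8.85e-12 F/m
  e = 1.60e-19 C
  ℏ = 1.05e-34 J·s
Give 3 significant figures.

1.40e104

Planck energy density: u_P = c⁷/(ℏG²) = 4.68e113 J/m³
atomic unit of energy density: u_au = E_h/a₀³ = m_e⁴e¹⁰/((4πε₀)⁵ℏ⁸) = 3.01e13 J/m³
8.98e3 × 4.68e113 / 3.01e13 = 1.40e104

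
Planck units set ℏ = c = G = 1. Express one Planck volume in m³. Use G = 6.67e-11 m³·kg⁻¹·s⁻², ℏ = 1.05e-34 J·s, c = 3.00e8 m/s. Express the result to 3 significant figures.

From ℏ = c = G = 1 the volume scale is V_P = (ℏG/c³)^(3/2).
  = √(1.75e-209)
  = 4.18e-105 m³

4.18e-105 m³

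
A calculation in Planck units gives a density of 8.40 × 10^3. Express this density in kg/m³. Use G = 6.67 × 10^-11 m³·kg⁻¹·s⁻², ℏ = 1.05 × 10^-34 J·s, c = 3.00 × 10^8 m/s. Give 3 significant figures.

4.37 × 10^100 kg/m³

One Planck density: ρ_P = c⁵/(ℏG²) = 5.20 × 10^96 kg/m³.
8.40 × 10^3 × 5.20 × 10^96 kg/m³ = 4.37 × 10^100 kg/m³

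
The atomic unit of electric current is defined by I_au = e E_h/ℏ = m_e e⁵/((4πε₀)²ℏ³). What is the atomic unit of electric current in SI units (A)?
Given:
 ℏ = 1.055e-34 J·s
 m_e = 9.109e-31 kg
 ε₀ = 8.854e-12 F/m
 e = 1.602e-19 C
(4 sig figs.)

I_au = e E_h/ℏ = m_e e⁵/((4πε₀)²ℏ³)
E_h = 4.354e-18 J
e·E_h/ℏ = 6.612e-3 A

6.612e-3 A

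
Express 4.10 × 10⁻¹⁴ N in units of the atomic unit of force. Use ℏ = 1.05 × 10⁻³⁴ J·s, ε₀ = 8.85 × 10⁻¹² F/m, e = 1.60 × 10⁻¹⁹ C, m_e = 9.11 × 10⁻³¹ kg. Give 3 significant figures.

4.92 × 10⁻⁷

atomic unit of force: F_au = E_h/a₀ = m_e²e⁶/((4πε₀)³ℏ⁴) = 8.33 × 10⁻⁸ N.
4.10 × 10⁻¹⁴ / 8.33 × 10⁻⁸ = 4.92 × 10⁻⁷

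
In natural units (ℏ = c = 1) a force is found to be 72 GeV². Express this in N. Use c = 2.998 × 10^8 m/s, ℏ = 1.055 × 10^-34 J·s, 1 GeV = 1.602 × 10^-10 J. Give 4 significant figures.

Force is [E]/[L] = [E]²/(ℏc); restore (ℏc)⁻¹.
1 GeV² → 1/(ℏc) × (1 GeV in J)² = 8.114 × 10^5 N.
Result: 72 × 8.114 × 10^5 = 5.842 × 10^7 N.

5.842 × 10^7 N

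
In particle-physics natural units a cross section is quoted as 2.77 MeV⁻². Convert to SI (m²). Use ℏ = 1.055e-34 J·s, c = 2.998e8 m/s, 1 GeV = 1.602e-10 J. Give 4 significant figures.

1.080e-25 m²

Area is [L]² = [E]⁻²·(ℏc)²; restore (ℏc)².
1 GeV⁻² → (ℏc)² × (1 GeV in J)⁻² = 3.898e-32 m².
Convert the energy scale: 2.77 MeV⁻² = 2.77e6 GeV⁻².
Result: 2.77e6 × 3.898e-32 = 1.080e-25 m².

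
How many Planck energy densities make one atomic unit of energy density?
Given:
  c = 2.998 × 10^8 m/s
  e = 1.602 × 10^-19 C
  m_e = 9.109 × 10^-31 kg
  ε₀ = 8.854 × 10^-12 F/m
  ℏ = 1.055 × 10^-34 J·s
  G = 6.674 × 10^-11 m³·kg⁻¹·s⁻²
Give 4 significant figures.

atomic unit of energy density: u_au = E_h/a₀³ = m_e⁴e¹⁰/((4πε₀)⁵ℏ⁸) = 2.929 × 10^13 J/m³
Planck energy density: u_P = c⁷/(ℏG²) = 4.632 × 10^113 J/m³
ratio = 2.929 × 10^13 / 4.632 × 10^113 = 6.323 × 10^-101

6.323 × 10^-101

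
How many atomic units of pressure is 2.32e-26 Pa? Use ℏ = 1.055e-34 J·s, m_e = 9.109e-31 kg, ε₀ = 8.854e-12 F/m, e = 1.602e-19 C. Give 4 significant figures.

7.920e-40

atomic unit of pressure: P_au = E_h/a₀³ = m_e⁴e¹⁰/((4πε₀)⁵ℏ⁸) = 2.929e13 Pa.
2.32e-26 / 2.929e13 = 7.920e-40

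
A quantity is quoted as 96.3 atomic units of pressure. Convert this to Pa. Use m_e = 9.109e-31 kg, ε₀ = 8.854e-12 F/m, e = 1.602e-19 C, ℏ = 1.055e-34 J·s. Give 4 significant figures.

2.821e15 Pa

One atomic unit of pressure: P_au = E_h/a₀³ = m_e⁴e¹⁰/((4πε₀)⁵ℏ⁸) = 2.929e13 Pa.
96.3 × 2.929e13 Pa = 2.821e15 Pa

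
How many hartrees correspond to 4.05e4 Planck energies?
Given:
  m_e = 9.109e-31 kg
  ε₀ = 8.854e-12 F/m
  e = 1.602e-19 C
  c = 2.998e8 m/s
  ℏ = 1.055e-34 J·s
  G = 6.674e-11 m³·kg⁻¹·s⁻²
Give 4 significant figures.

1.820e31

Planck energy: E_P = √(ℏc⁵/G) = 1.957e9 J
hartree: E_h = m_e e⁴/(4πε₀ℏ)² = 4.354e-18 J
4.05e4 × 1.957e9 / 4.354e-18 = 1.820e31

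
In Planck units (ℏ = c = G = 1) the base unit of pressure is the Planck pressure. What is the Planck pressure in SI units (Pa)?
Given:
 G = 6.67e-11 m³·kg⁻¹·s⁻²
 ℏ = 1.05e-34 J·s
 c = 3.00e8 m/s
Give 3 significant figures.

p_P = c⁷/(ℏG²)
  = 2.19e59 / 4.67e-55
  = 4.68e113 Pa

4.68e113 Pa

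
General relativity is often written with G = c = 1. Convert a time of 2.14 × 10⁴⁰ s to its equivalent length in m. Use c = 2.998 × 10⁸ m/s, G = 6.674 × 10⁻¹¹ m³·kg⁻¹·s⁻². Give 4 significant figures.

6.416 × 10⁴⁸ m

Time → length via c.
2.14 × 10⁴⁰ s × (c) = 6.416 × 10⁴⁸ m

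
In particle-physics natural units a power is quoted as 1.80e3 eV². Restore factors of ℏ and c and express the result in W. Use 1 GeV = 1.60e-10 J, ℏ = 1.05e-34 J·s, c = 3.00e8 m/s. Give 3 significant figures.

0.439 W

Power is [E]/[T] = [E]²/ℏ.
1 GeV² → 1/ℏ × (1 GeV in J)² = 2.44e14 W.
Convert the energy scale: 1.80e3 eV² = 1.80e-15 GeV².
Result: 1.80e-15 × 2.44e14 = 0.439 W.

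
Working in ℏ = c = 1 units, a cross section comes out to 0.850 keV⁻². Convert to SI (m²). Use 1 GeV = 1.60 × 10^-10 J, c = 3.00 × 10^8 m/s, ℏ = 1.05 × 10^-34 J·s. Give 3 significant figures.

3.29 × 10^-20 m²

Area is [L]² = [E]⁻²·(ℏc)²; restore (ℏc)².
1 GeV⁻² → (ℏc)² × (1 GeV in J)⁻² = 3.88 × 10^-32 m².
Convert the energy scale: 0.850 keV⁻² = 8.50 × 10^11 GeV⁻².
Result: 8.50 × 10^11 × 3.88 × 10^-32 = 3.29 × 10^-20 m².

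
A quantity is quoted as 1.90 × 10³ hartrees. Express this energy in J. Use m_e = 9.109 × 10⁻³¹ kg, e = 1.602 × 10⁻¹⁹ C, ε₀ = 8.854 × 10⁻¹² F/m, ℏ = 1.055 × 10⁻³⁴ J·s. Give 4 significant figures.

One hartree: E_h = m_e e⁴/(4πε₀ℏ)² = 4.354 × 10⁻¹⁸ J.
1.90 × 10³ × 4.354 × 10⁻¹⁸ J = 8.273 × 10⁻¹⁵ J

8.273 × 10⁻¹⁵ J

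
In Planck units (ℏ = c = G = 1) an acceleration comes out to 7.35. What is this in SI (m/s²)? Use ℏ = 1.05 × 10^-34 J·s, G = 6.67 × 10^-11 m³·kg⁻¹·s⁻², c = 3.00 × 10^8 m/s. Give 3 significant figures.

One Planck acceleration: a_P = √(c⁷/(ℏG)) = 5.59 × 10^51 m/s².
7.35 × 5.59 × 10^51 m/s² = 4.11 × 10^52 m/s²

4.11 × 10^52 m/s²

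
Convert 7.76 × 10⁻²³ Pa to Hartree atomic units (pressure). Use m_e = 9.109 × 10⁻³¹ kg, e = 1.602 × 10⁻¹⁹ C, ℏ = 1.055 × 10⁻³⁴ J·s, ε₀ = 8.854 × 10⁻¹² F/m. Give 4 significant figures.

atomic unit of pressure: P_au = E_h/a₀³ = m_e⁴e¹⁰/((4πε₀)⁵ℏ⁸) = 2.929 × 10¹³ Pa.
7.76 × 10⁻²³ / 2.929 × 10¹³ = 2.649 × 10⁻³⁶

2.649 × 10⁻³⁶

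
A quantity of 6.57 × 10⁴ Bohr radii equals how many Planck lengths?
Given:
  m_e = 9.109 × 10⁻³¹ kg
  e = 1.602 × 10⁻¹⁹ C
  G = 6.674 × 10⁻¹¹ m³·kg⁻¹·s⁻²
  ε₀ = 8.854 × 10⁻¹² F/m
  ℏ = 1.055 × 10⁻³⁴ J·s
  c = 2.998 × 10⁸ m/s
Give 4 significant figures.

2.153 × 10²⁹

Bohr radius: a₀ = 4πε₀ℏ²/(m_e e²) = 5.297 × 10⁻¹¹ m
Planck length: ℓ_P = √(ℏG/c³) = 1.616 × 10⁻³⁵ m
6.57 × 10⁴ × 5.297 × 10⁻¹¹ / 1.616 × 10⁻³⁵ = 2.153 × 10²⁹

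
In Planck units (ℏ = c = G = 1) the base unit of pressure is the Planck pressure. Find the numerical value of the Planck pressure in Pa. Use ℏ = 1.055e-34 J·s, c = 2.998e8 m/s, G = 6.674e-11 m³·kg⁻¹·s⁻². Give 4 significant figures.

p_P = c⁷/(ℏG²)
  = 2.177e59 / 4.699e-55
  = 4.632e113 Pa

4.632e113 Pa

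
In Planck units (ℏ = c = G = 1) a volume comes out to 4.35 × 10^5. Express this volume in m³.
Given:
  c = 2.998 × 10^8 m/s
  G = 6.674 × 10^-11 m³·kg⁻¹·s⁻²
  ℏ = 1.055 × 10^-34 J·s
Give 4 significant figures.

One Planck volume: V_P = (ℏG/c³)^(3/2) = 4.224 × 10^-105 m³.
4.35 × 10^5 × 4.224 × 10^-105 m³ = 1.837 × 10^-99 m³

1.837 × 10^-99 m³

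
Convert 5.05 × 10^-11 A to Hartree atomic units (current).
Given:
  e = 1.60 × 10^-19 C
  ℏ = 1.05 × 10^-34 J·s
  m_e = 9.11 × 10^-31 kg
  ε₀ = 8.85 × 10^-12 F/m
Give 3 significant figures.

7.57 × 10^-9

atomic unit of electric current: I_au = e E_h/ℏ = m_e e⁵/((4πε₀)²ℏ³) = 6.67 × 10^-3 A.
5.05 × 10^-11 / 6.67 × 10^-3 = 7.57 × 10^-9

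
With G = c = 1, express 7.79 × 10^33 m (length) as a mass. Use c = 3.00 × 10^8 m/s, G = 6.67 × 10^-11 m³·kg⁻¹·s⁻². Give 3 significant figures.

1.05 × 10^61 kg

Length → mass via c²/G.
7.79 × 10^33 m × (c²/G) = 1.05 × 10^61 kg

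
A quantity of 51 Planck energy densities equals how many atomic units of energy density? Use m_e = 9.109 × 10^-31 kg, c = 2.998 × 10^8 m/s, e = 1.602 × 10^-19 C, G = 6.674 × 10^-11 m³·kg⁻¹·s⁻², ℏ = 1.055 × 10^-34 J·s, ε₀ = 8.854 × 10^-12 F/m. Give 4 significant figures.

8.065 × 10^101

Planck energy density: u_P = c⁷/(ℏG²) = 4.632 × 10^113 J/m³
atomic unit of energy density: u_au = E_h/a₀³ = m_e⁴e¹⁰/((4πε₀)⁵ℏ⁸) = 2.929 × 10^13 J/m³
51 × 4.632 × 10^113 / 2.929 × 10^13 = 8.065 × 10^101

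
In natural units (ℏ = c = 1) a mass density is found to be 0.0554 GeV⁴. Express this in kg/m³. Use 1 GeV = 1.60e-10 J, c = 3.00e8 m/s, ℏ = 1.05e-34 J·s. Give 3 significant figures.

Mass density is [E]/(c²[L]³) = [E]⁴/(ℏ³c⁵).
1 GeV⁴ → 1/(ℏ³c⁵) × (1 GeV in J)⁴ = 2.33e20 kg/m³.
Result: 0.0554 × 2.33e20 = 1.29e19 kg/m³.

1.29e19 kg/m³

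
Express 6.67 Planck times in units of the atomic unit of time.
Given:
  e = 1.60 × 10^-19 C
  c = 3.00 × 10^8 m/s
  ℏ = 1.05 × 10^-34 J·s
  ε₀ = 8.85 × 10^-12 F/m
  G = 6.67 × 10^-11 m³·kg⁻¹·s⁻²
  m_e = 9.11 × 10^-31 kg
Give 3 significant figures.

Planck time: t_P = √(ℏG/c⁵) = 5.37 × 10^-44 s
atomic unit of time: τ_au = (4πε₀)²ℏ³/(m_e e⁴) = 2.40 × 10^-17 s
6.67 × 5.37 × 10^-44 / 2.40 × 10^-17 = 1.49 × 10^-26

1.49 × 10^-26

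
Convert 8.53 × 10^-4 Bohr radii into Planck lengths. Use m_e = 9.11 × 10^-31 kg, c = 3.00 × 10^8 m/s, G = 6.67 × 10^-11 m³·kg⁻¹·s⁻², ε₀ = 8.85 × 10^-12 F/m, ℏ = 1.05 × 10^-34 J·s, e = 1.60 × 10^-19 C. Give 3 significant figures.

2.78 × 10^21

Bohr radius: a₀ = 4πε₀ℏ²/(m_e e²) = 5.26 × 10^-11 m
Planck length: ℓ_P = √(ℏG/c³) = 1.61 × 10^-35 m
8.53 × 10^-4 × 5.26 × 10^-11 / 1.61 × 10^-35 = 2.78 × 10^21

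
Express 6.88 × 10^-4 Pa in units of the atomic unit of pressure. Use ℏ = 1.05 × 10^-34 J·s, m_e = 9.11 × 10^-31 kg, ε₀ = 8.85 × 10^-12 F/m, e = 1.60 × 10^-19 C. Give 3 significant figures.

2.28 × 10^-17

atomic unit of pressure: P_au = E_h/a₀³ = m_e⁴e¹⁰/((4πε₀)⁵ℏ⁸) = 3.01 × 10^13 Pa.
6.88 × 10^-4 / 3.01 × 10^13 = 2.28 × 10^-17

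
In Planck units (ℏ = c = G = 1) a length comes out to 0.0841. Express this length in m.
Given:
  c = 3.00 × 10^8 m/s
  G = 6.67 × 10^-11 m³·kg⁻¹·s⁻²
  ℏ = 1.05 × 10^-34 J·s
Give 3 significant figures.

1.35 × 10^-36 m

One Planck length: ℓ_P = √(ℏG/c³) = 1.61 × 10^-35 m.
0.0841 × 1.61 × 10^-35 m = 1.35 × 10^-36 m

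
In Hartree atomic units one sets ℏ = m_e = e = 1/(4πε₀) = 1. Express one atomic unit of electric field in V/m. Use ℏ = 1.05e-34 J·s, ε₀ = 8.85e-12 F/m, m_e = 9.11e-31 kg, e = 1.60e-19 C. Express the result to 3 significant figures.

E_au = E_h/(e a₀) = m_e²e⁵/((4πε₀)³ℏ⁴)
E_h = 4.38e-18 J
a₀ = 5.26e-11 m
E_h/(e·a₀) = 5.20e11 V/m

5.20e11 V/m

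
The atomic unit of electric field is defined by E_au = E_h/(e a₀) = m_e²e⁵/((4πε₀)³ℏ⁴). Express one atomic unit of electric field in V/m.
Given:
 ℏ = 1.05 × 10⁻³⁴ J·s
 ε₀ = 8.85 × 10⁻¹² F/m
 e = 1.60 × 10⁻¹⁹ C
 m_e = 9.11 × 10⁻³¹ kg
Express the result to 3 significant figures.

5.20 × 10¹¹ V/m

E_au = E_h/(e a₀) = m_e²e⁵/((4πε₀)³ℏ⁴)
E_h = 4.38 × 10⁻¹⁸ J
a₀ = 5.26 × 10⁻¹¹ m
E_h/(e·a₀) = 5.20 × 10¹¹ V/m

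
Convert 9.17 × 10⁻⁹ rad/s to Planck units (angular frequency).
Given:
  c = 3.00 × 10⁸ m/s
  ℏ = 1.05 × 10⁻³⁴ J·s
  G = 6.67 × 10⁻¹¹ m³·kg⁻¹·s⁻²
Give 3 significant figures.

4.92 × 10⁻⁵²

Planck angular frequency: ω_P = √(c⁵/(ℏG)) = 1.86 × 10⁴³ rad/s.
9.17 × 10⁻⁹ / 1.86 × 10⁴³ = 4.92 × 10⁻⁵²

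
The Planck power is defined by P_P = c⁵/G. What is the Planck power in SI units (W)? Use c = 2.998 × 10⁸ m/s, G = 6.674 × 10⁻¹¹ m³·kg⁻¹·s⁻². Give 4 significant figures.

3.629 × 10⁵² W

P_P = c⁵/G
  = 2.422 × 10⁴² / 6.674 × 10⁻¹¹
  = 3.629 × 10⁵² W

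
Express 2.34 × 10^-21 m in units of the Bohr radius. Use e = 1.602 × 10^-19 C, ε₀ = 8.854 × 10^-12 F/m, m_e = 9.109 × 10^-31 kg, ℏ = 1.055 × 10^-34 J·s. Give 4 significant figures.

4.417 × 10^-11

Bohr radius: a₀ = 4πε₀ℏ²/(m_e e²) = 5.297 × 10^-11 m.
2.34 × 10^-21 / 5.297 × 10^-11 = 4.417 × 10^-11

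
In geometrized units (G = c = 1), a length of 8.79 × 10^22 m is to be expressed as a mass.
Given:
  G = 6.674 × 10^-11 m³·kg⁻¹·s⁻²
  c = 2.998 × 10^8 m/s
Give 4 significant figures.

Length → mass via c²/G.
8.79 × 10^22 m × (c²/G) = 1.184 × 10^50 kg

1.184 × 10^50 kg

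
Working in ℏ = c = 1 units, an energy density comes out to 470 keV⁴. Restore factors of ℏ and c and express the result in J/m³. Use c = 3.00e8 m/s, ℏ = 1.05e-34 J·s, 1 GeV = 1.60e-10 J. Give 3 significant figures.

9.85e15 J/m³

[E]/[L]³ = [E]⁴/(ℏc)³; restore (ℏc)⁻³.
1 GeV⁴ → 1/(ℏc)³ × (1 GeV in J)⁴ = 2.10e37 J/m³.
Convert the energy scale: 470 keV⁴ = 4.70e-22 GeV⁴.
Result: 4.70e-22 × 2.10e37 = 9.85e15 J/m³.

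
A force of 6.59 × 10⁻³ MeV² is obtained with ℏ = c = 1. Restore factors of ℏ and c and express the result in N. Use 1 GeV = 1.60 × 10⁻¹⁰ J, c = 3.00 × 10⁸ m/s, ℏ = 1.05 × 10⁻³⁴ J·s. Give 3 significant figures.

Force is [E]/[L] = [E]²/(ℏc); restore (ℏc)⁻¹.
1 GeV² → 1/(ℏc) × (1 GeV in J)² = 8.13 × 10⁵ N.
Convert the energy scale: 6.59 × 10⁻³ MeV² = 6.59 × 10⁻⁹ GeV².
Result: 6.59 × 10⁻⁹ × 8.13 × 10⁵ = 5.36 × 10⁻³ N.

5.36 × 10⁻³ N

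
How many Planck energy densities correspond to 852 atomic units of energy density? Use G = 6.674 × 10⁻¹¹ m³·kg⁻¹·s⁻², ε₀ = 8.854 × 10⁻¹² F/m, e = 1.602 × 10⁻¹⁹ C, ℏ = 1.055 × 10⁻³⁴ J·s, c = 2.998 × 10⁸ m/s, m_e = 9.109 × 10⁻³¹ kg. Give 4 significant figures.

5.387 × 10⁻⁹⁸

atomic unit of energy density: u_au = E_h/a₀³ = m_e⁴e¹⁰/((4πε₀)⁵ℏ⁸) = 2.929 × 10¹³ J/m³
Planck energy density: u_P = c⁷/(ℏG²) = 4.632 × 10¹¹³ J/m³
852 × 2.929 × 10¹³ / 4.632 × 10¹¹³ = 5.387 × 10⁻⁹⁸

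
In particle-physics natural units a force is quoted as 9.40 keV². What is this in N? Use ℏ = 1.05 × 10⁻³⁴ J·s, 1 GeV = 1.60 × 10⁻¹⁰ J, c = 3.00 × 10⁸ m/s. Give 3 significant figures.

Force is [E]/[L] = [E]²/(ℏc); restore (ℏc)⁻¹.
1 GeV² → 1/(ℏc) × (1 GeV in J)² = 8.13 × 10⁵ N.
Convert the energy scale: 9.40 keV² = 9.40 × 10⁻¹² GeV².
Result: 9.40 × 10⁻¹² × 8.13 × 10⁵ = 7.64 × 10⁻⁶ N.

7.64 × 10⁻⁶ N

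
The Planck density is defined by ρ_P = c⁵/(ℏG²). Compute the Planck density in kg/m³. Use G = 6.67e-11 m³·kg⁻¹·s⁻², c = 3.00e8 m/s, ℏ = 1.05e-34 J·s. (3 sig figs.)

5.20e96 kg/m³

ρ_P = c⁵/(ℏG²)
  = 2.43e42 / 4.67e-55
  = 5.20e96 kg/m³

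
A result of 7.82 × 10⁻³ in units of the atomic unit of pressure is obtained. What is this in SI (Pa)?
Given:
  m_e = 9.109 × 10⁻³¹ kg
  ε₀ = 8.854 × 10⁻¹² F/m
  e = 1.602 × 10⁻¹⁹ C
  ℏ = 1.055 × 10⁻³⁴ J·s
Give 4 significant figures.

One atomic unit of pressure: P_au = E_h/a₀³ = m_e⁴e¹⁰/((4πε₀)⁵ℏ⁸) = 2.929 × 10¹³ Pa.
7.82 × 10⁻³ × 2.929 × 10¹³ Pa = 2.291 × 10¹¹ Pa

2.291 × 10¹¹ Pa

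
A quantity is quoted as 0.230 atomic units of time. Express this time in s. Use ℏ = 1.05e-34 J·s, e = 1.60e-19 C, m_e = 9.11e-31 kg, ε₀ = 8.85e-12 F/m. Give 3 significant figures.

One atomic unit of time: τ_au = (4πε₀)²ℏ³/(m_e e⁴) = 2.40e-17 s.
0.230 × 2.40e-17 s = 5.52e-18 s

5.52e-18 s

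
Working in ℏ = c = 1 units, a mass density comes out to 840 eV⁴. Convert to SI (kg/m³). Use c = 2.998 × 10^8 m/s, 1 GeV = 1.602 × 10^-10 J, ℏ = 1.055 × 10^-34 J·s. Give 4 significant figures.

1.945 × 10^-13 kg/m³

Mass density is [E]/(c²[L]³) = [E]⁴/(ℏ³c⁵).
1 GeV⁴ → 1/(ℏ³c⁵) × (1 GeV in J)⁴ = 2.316 × 10^20 kg/m³.
Convert the energy scale: 840 eV⁴ = 8.40 × 10^-34 GeV⁴.
Result: 8.40 × 10^-34 × 2.316 × 10^20 = 1.945 × 10^-13 kg/m³.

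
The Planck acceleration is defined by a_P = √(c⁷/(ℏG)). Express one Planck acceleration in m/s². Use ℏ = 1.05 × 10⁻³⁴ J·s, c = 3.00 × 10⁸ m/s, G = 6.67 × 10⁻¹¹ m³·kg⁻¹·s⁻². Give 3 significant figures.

5.59 × 10⁵¹ m/s²

a_P = √(c⁷/(ℏG))
  = √(3.12 × 10¹⁰³)
  = 5.59 × 10⁵¹ m/s²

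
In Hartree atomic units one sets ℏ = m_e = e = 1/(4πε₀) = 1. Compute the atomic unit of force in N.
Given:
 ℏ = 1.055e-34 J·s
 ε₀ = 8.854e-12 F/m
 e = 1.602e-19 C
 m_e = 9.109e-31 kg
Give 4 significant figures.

8.220e-8 N

F_au = E_h/a₀ = m_e²e⁶/((4πε₀)³ℏ⁴)
E_h = 4.354e-18 J
a₀ = 5.297e-11 m
E_h/a₀ = 8.220e-8 N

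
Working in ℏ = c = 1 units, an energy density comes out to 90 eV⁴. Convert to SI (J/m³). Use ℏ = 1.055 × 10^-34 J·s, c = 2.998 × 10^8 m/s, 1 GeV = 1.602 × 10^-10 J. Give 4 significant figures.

1.873 × 10^3 J/m³

[E]/[L]³ = [E]⁴/(ℏc)³; restore (ℏc)⁻³.
1 GeV⁴ → 1/(ℏc)³ × (1 GeV in J)⁴ = 2.082 × 10^37 J/m³.
Convert the energy scale: 90 eV⁴ = 9.00 × 10^-35 GeV⁴.
Result: 9.00 × 10^-35 × 2.082 × 10^37 = 1.873 × 10^3 J/m³.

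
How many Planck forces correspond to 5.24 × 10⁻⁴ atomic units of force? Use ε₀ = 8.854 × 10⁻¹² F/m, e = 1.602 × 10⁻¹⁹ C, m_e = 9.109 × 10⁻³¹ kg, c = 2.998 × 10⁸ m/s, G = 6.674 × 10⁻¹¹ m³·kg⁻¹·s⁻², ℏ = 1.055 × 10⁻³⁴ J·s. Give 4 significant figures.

atomic unit of force: F_au = E_h/a₀ = m_e²e⁶/((4πε₀)³ℏ⁴) = 8.220 × 10⁻⁸ N
Planck force: F_P = c⁴/G = 1.210 × 10⁴⁴ N
5.24 × 10⁻⁴ × 8.220 × 10⁻⁸ / 1.210 × 10⁴⁴ = 3.558 × 10⁻⁵⁵

3.558 × 10⁻⁵⁵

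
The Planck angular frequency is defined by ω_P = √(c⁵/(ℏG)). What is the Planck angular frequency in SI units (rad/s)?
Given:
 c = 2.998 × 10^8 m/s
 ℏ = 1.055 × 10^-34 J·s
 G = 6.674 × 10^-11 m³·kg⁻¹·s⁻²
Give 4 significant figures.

1.855 × 10^43 rad/s

ω_P = √(c⁵/(ℏG))
  = √(3.440 × 10^86)
  = 1.855 × 10^43 rad/s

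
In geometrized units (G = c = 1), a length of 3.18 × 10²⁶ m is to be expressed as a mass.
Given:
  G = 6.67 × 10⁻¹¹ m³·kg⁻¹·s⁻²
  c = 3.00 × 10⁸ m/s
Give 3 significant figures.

Length → mass via c²/G.
3.18 × 10²⁶ m × (c²/G) = 4.29 × 10⁵³ kg

4.29 × 10⁵³ kg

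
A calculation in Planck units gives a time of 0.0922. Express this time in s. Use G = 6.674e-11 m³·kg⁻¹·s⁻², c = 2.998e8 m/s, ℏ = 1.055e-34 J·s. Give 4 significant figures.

4.971e-45 s

One Planck time: t_P = √(ℏG/c⁵) = 5.392e-44 s.
0.0922 × 5.392e-44 s = 4.971e-45 s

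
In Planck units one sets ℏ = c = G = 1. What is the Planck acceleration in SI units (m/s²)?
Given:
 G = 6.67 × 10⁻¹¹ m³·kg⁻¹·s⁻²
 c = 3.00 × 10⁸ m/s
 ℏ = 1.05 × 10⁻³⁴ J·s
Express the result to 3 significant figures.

a_P = √(c⁷/(ℏG))
  = √(3.12 × 10¹⁰³)
  = 5.59 × 10⁵¹ m/s²

5.59 × 10⁵¹ m/s²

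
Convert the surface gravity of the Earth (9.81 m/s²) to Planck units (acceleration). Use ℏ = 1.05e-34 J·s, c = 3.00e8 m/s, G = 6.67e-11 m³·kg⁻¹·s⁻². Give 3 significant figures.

Planck acceleration: a_P = √(c⁷/(ℏG)) = 5.59e51 m/s².
9.81 / 5.59e51 = 1.76e-51

1.76e-51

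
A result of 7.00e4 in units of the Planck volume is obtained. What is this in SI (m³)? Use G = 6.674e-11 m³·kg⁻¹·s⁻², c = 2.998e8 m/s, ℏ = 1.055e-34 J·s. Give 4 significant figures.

One Planck volume: V_P = (ℏG/c³)^(3/2) = 4.224e-105 m³.
7.00e4 × 4.224e-105 m³ = 2.957e-100 m³

2.957e-100 m³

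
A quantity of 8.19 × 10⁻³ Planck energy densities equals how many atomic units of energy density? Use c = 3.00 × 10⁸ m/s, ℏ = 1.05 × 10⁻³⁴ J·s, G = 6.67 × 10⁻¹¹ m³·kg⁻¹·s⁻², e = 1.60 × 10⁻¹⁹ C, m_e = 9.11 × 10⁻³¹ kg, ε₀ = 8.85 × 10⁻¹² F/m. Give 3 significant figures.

1.27 × 10⁹⁸

Planck energy density: u_P = c⁷/(ℏG²) = 4.68 × 10¹¹³ J/m³
atomic unit of energy density: u_au = E_h/a₀³ = m_e⁴e¹⁰/((4πε₀)⁵ℏ⁸) = 3.01 × 10¹³ J/m³
8.19 × 10⁻³ × 4.68 × 10¹¹³ / 3.01 × 10¹³ = 1.27 × 10⁹⁸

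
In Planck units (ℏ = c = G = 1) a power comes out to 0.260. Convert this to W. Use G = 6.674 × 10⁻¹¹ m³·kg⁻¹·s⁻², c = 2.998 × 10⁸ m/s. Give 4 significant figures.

9.435 × 10⁵¹ W

One Planck power: P_P = c⁵/G = 3.629 × 10⁵² W.
0.260 × 3.629 × 10⁵² W = 9.435 × 10⁵¹ W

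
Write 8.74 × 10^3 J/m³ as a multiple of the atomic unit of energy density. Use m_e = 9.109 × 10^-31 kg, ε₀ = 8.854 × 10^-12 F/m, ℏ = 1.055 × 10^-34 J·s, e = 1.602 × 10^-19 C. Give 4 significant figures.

2.984 × 10^-10

atomic unit of energy density: u_au = E_h/a₀³ = m_e⁴e¹⁰/((4πε₀)⁵ℏ⁸) = 2.929 × 10^13 J/m³.
8.74 × 10^3 / 2.929 × 10^13 = 2.984 × 10^-10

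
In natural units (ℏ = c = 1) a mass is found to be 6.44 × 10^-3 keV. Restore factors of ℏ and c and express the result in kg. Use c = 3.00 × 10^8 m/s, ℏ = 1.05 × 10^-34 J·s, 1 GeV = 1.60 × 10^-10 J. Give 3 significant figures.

1.14 × 10^-35 kg

Mass is [E]/c²; divide by c².
1 GeV → 1/c² × (1 GeV in J) = 1.78 × 10^-27 kg.
Convert the energy scale: 6.44 × 10^-3 keV = 6.44 × 10^-9 GeV.
Result: 6.44 × 10^-9 × 1.78 × 10^-27 = 1.14 × 10^-35 kg.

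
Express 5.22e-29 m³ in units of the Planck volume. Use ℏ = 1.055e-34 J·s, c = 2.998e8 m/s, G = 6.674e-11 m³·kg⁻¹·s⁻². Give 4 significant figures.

1.236e76

Planck volume: V_P = (ℏG/c³)^(3/2) = 4.224e-105 m³.
5.22e-29 / 4.224e-105 = 1.236e76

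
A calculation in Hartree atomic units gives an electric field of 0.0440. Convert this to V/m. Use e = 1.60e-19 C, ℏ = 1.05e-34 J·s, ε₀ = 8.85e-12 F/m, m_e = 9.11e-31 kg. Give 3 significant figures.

2.29e10 V/m

One atomic unit of electric field: E_au = E_h/(e a₀) = m_e²e⁵/((4πε₀)³ℏ⁴) = 5.20e11 V/m.
0.0440 × 5.20e11 V/m = 2.29e10 V/m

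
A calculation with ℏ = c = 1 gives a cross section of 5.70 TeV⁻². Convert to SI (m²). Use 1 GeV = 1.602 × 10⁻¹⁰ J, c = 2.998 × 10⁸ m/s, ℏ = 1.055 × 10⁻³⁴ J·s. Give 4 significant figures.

2.222 × 10⁻³⁷ m²

Area is [L]² = [E]⁻²·(ℏc)²; restore (ℏc)².
1 GeV⁻² → (ℏc)² × (1 GeV in J)⁻² = 3.898 × 10⁻³² m².
Convert the energy scale: 5.70 TeV⁻² = 5.70 × 10⁻⁶ GeV⁻².
Result: 5.70 × 10⁻⁶ × 3.898 × 10⁻³² = 2.222 × 10⁻³⁷ m².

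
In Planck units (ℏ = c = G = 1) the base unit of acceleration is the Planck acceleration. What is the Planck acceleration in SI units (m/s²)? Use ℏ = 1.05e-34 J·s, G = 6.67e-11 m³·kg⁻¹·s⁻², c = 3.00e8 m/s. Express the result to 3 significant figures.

5.59e51 m/s²

a_P = √(c⁷/(ℏG))
  = √(3.12e103)
  = 5.59e51 m/s²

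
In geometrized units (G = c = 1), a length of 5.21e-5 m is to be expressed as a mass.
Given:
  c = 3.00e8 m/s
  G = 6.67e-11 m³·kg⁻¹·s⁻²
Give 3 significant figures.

7.03e22 kg

Length → mass via c²/G.
5.21e-5 m × (c²/G) = 7.03e22 kg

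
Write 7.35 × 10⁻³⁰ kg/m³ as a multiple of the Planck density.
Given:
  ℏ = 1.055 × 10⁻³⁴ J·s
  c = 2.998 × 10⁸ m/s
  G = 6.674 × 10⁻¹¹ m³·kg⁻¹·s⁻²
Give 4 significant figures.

1.426 × 10⁻¹²⁶

Planck density: ρ_P = c⁵/(ℏG²) = 5.154 × 10⁹⁶ kg/m³.
7.35 × 10⁻³⁰ / 5.154 × 10⁹⁶ = 1.426 × 10⁻¹²⁶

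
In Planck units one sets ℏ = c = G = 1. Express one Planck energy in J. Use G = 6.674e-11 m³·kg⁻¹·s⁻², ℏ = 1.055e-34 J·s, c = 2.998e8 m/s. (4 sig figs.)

E_P = √(ℏc⁵/G)
  = √(3.828e18)
  = 1.957e9 J

1.957e9 J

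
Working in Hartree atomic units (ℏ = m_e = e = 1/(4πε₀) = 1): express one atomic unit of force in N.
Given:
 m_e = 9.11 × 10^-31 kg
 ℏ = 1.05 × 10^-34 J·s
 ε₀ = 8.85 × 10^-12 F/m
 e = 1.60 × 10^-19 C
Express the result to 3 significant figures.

8.33 × 10^-8 N

The unique combination of the constants set to 1 with dimensions of force is F_au = E_h/a₀ = m_e²e⁶/((4πε₀)³ℏ⁴).
E_h = 4.38 × 10^-18 J
a₀ = 5.26 × 10^-11 m
E_h/a₀ = 8.33 × 10^-8 N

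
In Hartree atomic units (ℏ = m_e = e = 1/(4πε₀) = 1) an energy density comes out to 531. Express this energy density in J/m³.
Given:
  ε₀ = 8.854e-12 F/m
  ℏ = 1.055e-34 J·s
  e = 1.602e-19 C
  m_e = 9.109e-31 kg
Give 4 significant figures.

One atomic unit of energy density: u_au = E_h/a₀³ = m_e⁴e¹⁰/((4πε₀)⁵ℏ⁸) = 2.929e13 J/m³.
531 × 2.929e13 J/m³ = 1.555e16 J/m³

1.555e16 J/m³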